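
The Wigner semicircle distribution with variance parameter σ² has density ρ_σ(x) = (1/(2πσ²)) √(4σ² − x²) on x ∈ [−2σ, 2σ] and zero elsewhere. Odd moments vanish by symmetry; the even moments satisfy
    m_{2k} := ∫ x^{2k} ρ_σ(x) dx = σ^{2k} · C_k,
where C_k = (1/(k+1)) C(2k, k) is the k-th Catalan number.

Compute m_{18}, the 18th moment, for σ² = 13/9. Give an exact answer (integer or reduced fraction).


By the scaled semicircle moment identity, m_{2k} = σ^{2k} · C_k with k = 9.
C_9 = (1/(k+1)) · C(2k, k) = (1/10) · C(18, 9) = (1/10) · 48620 = 4862.
σ^{2k} = (σ²)^k = (13/9)^9 = 10604499373/387420489.

Therefore m_{18} = σ^{18} · C_9 = (10604499373/387420489) · 4862 = 51559075951526/387420489.


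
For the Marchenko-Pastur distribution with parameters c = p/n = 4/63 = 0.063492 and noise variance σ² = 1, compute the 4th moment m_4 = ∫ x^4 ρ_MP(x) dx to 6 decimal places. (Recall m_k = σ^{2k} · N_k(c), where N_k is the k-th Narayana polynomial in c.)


E[X⁴] = σ⁸ (1 + 6c + 6c² + c³) (fourth MP moment). With σ² = 1 (so σ⁸ = 1) and c = 4/63 = 0.063492: E[X⁴] = 1 · (1 + 6·0.063492 + 6·(0.063492)² + (0.063492)³) = 1 · 1.405396.

So E[X^4] = 1.405396.


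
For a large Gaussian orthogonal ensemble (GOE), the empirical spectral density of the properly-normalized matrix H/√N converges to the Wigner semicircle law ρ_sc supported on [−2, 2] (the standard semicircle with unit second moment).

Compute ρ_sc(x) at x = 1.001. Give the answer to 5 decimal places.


ρ_sc(x) = (1/(2π)) √(4 − x²). With x = 1.001:
  4 − x² = 4 − (1.001)² = 4 − 1.002001 = 2.997999.
  √(4 − x²) = 1.731473.
  1/(2π) = 0.159155.
  ρ_sc(1.001) = 0.159155 · 1.731473 = 0.275572.

Rounded to 5 decimal places: ρ_sc(1.001) ≈ 0.27557.


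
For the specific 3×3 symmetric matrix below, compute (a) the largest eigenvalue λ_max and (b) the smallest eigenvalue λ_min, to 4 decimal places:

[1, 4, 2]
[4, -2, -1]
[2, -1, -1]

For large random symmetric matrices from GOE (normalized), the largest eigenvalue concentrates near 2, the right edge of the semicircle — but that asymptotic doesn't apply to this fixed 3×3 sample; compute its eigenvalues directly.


Since M is real symmetric, all three eigenvalues are real; they are the roots of det(λI − M) = λ³ − (tr M) λ² + s λ − det M, where s is the sum of the principal 2×2 minors.
tr M = 1 + (-2) + (-1) = -2.
s = (1·(-2) − 4²) + (1·(-1) − 2²) + ((-2)·(-1) − (-1)²) = -18 + (-5) + 1 = -22.
det M (expand along row 1) = 1·1 − 4·(-2) + 2·0 = 9.
Characteristic polynomial: λ³ + 2λ² − 22λ − 9 = 0.
Substitute λ = y + (tr M)/3 = y − 0.666667 to remove the quadratic term: y³ + p·y + q = 0 with p = s − (tr M)²/3 = -23.333333 and q = −2(tr M)³/27 + (tr M)·s/3 − det M = 6.259259.
Three real roots ⇒ use the trigonometric (Viète) form: r = 2√(−p/3) = 5.577734, φ = arccos(3q/(p·r)) = arccos(-0.144281) = 1.715583 rad.
y_k = r·cos(φ/3 − 2πk/3) for k = 0, 1, 2 gives y = 4.690290, 0.269089, -4.959379.
λ_k = y_k − 0.666667 gives λ = 4.0236, -0.3976, -5.6260 (check: the sum is -2.0000 = tr M).

Hence λ_max = 4.0236 and λ_min = -5.6260.


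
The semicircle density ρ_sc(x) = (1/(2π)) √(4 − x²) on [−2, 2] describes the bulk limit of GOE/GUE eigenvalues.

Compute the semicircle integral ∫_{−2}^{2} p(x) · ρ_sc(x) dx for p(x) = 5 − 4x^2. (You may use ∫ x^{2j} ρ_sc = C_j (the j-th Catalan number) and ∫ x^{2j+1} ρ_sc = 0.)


Write p(x) = Σ a_i x^i, split into monomials and integrate each against ρ_sc separately.
Using ∫ x^{2j} ρ_sc = C_j = (1/(j+1)) C(2j, j) (Catalan numbers) and ∫ x^{2j+1} ρ_sc = 0 (odd monomials vanish by symmetry):
  i = 0 (even): a_0 · C_{0} = 5 · 1 = 5
  i = 2 (even): a_2 · C_{1} = -4 · 1 = -4

Summing the contributions: ∫_{−2}^{2} p(x) ρ_sc(x) dx = 5 + (-4) = 1.


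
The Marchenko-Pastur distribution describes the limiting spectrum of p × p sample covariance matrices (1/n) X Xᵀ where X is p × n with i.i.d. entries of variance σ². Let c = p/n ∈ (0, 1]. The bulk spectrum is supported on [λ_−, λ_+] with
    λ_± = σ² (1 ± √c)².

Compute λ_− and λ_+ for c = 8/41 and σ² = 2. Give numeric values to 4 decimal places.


c = 8/41 = 0.195122; √c = 0.441726.
λ_− = σ² (1 − √c)² = 2 · (1 − 0.441726)² = 2 · (0.558274)² = 0.623339.
λ_+ = σ² (1 + √c)² = 2 · (1 + 0.441726)² = 2 · (1.441726)² = 4.157148.

Rounded to 4 decimal places: λ_− ≈ 0.6233, λ_+ ≈ 4.1571.


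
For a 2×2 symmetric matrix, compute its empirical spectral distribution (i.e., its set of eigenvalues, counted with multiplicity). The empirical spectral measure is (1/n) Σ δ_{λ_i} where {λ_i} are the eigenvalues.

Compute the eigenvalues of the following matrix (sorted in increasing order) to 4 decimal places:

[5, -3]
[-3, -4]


Since M is real symmetric, both eigenvalues are real; they are the roots of det(λI − M) = λ² − (tr M) λ + det M.
tr M = 5 + (-4) = 1.
det M = 5·(-4) − (-3)² = -20 − 9 = -29.
Characteristic polynomial: λ² − λ − 29 = 0.
Discriminant Δ = (tr M)² − 4·det M = 1 − (-116) = 117; √Δ = 10.816654.
λ = (tr M ± √Δ)/2 = (1 ± 10.816654)/2, giving (tr M − √Δ)/2 = -4.9083 and (tr M + √Δ)/2 = 5.9083.

Eigenvalues sorted in increasing order: [-4.9083, 5.9083].


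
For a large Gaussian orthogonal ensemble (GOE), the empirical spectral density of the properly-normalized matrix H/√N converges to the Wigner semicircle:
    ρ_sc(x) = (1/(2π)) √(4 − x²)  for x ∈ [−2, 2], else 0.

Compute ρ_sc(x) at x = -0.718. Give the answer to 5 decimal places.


ρ_sc(x) = (1/(2π)) √(4 − x²). With x = -0.718:
  4 − x² = 4 − (-0.718)² = 4 − 0.515524 = 3.484476.
  √(4 − x²) = 1.866675.
  1/(2π) = 0.159155.
  ρ_sc(-0.718) = 0.159155 · 1.866675 = 0.297091.

Rounded to 5 decimal places: ρ_sc(-0.718) ≈ 0.29709.


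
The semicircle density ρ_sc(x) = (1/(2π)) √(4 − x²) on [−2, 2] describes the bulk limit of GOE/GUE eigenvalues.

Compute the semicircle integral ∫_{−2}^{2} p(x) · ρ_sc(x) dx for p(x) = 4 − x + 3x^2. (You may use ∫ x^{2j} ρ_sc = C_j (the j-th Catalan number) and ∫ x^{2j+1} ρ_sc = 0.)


Write p(x) = Σ a_i x^i, split into monomials and integrate each against ρ_sc separately.
Using ∫ x^{2j} ρ_sc = C_j = (1/(j+1)) C(2j, j) (Catalan numbers) and ∫ x^{2j+1} ρ_sc = 0 (odd monomials vanish by symmetry):
  i = 0 (even): a_0 · C_{0} = 4 · 1 = 4
  i = 1 (odd): ∫ x^1 ρ_sc = 0 (vanishes)
  i = 2 (even): a_2 · C_{1} = 3 · 1 = 3

Summing the contributions: ∫_{−2}^{2} p(x) ρ_sc(x) dx = 4 + 3 = 7.


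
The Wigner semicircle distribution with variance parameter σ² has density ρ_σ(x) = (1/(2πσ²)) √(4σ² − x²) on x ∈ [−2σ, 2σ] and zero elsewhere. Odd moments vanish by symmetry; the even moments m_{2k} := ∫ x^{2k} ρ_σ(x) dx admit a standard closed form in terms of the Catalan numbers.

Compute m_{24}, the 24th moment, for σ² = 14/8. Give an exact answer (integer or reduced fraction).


By the scaled semicircle moment identity, m_{2k} = σ^{2k} · C_k with k = 12.
C_12 = (1/(k+1)) · C(2k, k) = (1/13) · C(24, 12) = (1/13) · 2704156 = 208012.
σ^{2k} = (σ²)^k = (14/8)^12 = 13841287201/16777216.

Therefore m_{24} = σ^{24} · C_12 = (13841287201/16777216) · 208012 = 719788458313603/4194304.


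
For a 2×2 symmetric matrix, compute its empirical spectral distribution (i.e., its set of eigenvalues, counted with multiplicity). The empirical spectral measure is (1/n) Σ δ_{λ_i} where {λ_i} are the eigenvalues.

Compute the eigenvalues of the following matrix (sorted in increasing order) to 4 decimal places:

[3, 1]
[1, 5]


Since M is real symmetric, both eigenvalues are real; they are the roots of det(λI − M) = λ² − (tr M) λ + det M.
tr M = 3 + 5 = 8.
det M = 3·5 − 1² = 15 − 1 = 14.
Characteristic polynomial: λ² − 8λ + 14 = 0.
Discriminant Δ = (tr M)² − 4·det M = 64 − 56 = 8; √Δ = 2.828427.
λ = (tr M ± √Δ)/2 = (8 ± 2.828427)/2, giving (tr M − √Δ)/2 = 2.5858 and (tr M + √Δ)/2 = 5.4142.

Eigenvalues sorted in increasing order: [2.5858, 5.4142].


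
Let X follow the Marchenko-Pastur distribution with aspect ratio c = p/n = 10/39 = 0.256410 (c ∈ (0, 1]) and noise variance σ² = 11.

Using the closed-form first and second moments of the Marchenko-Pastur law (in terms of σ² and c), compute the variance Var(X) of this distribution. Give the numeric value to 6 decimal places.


Recall the MP moments m_1 = E[X] = σ² and m_2 = E[X²] = σ⁴ (1 + c).
m_1 = E[X] = σ² = 11, so m_1² = 121.
m_2 = E[X²] = σ⁴ (1 + c) = 121 · (1 + 0.256410) = 121 · 1.256410 = 152.025641.
(Note m_2 − m_1² simplifies to c · σ⁴ = 0.256410 · 121.)

Var(X) = m_2 − m_1² = 152.025641 − 121 = 31.025641.


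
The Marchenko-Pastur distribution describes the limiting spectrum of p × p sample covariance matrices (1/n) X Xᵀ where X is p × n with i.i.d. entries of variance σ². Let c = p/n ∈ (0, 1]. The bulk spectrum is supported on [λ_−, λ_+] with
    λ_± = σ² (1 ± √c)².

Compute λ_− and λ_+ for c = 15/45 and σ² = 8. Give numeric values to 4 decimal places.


c = 15/45 = 0.333333; √c = 0.577350.
λ_− = σ² (1 − √c)² = 8 · (1 − 0.577350)² = 8 · (0.422650)² = 1.429062.
λ_+ = σ² (1 + √c)² = 8 · (1 + 0.577350)² = 8 · (1.577350)² = 19.904271.

Rounded to 4 decimal places: λ_− ≈ 1.4291, λ_+ ≈ 19.9043.


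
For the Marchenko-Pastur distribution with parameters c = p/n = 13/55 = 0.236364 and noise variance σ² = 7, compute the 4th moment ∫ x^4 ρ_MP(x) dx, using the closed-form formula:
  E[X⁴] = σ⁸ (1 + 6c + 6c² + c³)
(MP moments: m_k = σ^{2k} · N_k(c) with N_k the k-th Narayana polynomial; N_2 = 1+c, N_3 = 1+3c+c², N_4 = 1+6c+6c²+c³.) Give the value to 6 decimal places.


E[X⁴] = σ⁸ (1 + 6c + 6c² + c³) (fourth MP moment). With σ² = 7 (so σ⁸ = 2401) and c = 13/55 = 0.236364: E[X⁴] = 2401 · (1 + 6·0.236364 + 6·(0.236364)² + (0.236364)³) = 2401 · 2.766594.

So E[X^4] = 6642.591086.


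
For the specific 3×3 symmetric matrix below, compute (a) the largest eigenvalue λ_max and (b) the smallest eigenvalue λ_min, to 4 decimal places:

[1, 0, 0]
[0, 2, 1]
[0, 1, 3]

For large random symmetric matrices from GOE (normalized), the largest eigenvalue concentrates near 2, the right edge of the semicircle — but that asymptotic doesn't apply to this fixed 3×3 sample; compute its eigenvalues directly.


Since M is real symmetric, all three eigenvalues are real; they are the roots of det(λI − M) = λ³ − (tr M) λ² + s λ − det M, where s is the sum of the principal 2×2 minors.
tr M = 1 + 2 + 3 = 6.
s = (1·2 − 0²) + (1·3 − 0²) + (2·3 − 1²) = 2 + 3 + 5 = 10.
det M (expand along row 1) = 1·5 − 0·0 + 0·0 = 5.
Characteristic polynomial: λ³ − 6λ² + 10λ − 5 = 0.
Substitute λ = y + (tr M)/3 = y + 2.000000 to remove the quadratic term: y³ + p·y + q = 0 with p = s − (tr M)²/3 = -2.000000 and q = −2(tr M)³/27 + (tr M)·s/3 − det M = -1.000000.
Three real roots ⇒ use the trigonometric (Viète) form: r = 2√(−p/3) = 1.632993, φ = arccos(3q/(p·r)) = arccos(0.918559) = 0.406378 rad.
y_k = r·cos(φ/3 − 2πk/3) for k = 0, 1, 2 gives y = 1.618034, -0.618034, -1.000000.
λ_k = y_k + 2.000000 gives λ = 3.6180, 1.3820, 1.0000 (check: the sum is 6.0000 = tr M).

Hence λ_max = 3.6180 and λ_min = 1.0000.


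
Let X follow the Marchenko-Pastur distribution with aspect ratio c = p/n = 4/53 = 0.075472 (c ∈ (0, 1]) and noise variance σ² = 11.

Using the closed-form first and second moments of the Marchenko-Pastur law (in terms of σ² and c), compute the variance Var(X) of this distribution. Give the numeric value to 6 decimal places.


Recall the MP moments m_1 = E[X] = σ² and m_2 = E[X²] = σ⁴ (1 + c).
m_1 = E[X] = σ² = 11, so m_1² = 121.
m_2 = E[X²] = σ⁴ (1 + c) = 121 · (1 + 0.075472) = 121 · 1.075472 = 130.132075.
(Note m_2 − m_1² simplifies to c · σ⁴ = 0.075472 · 121.)

Var(X) = m_2 − m_1² = 130.132075 − 121 = 9.132075.


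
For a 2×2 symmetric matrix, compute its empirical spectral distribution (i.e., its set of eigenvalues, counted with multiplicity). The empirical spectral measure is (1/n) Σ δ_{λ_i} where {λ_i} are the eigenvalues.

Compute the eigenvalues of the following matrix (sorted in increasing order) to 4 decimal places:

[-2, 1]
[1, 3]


Since M is real symmetric, both eigenvalues are real; they are the roots of det(λI − M) = λ² − (tr M) λ + det M.
tr M = -2 + 3 = 1.
det M = (-2)·3 − 1² = -6 − 1 = -7.
Characteristic polynomial: λ² − λ − 7 = 0.
Discriminant Δ = (tr M)² − 4·det M = 1 − (-28) = 29; √Δ = 5.385165.
λ = (tr M ± √Δ)/2 = (1 ± 5.385165)/2, giving (tr M − √Δ)/2 = -2.1926 and (tr M + √Δ)/2 = 3.1926.

Eigenvalues sorted in increasing order: [-2.1926, 3.1926].


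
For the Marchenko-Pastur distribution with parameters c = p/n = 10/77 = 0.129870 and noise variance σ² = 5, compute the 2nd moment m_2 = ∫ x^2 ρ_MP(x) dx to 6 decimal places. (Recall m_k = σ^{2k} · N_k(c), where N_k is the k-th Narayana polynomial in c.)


E[X²] = σ⁴ (1 + c) (second MP moment). With σ² = 5 (so σ⁴ = 25) and c = 10/77 = 0.129870: E[X²] = 25 · (1 + 0.129870) = 25 · 1.129870.

So E[X^2] = 28.246753.


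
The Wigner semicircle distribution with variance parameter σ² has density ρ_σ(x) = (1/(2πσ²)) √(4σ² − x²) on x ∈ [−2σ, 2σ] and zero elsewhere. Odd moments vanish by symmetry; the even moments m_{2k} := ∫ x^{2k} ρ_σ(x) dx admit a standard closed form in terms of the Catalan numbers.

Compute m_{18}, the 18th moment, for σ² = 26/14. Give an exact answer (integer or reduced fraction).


By the scaled semicircle moment identity, m_{2k} = σ^{2k} · C_k with k = 9.
C_9 = (1/(k+1)) · C(2k, k) = (1/10) · C(18, 9) = (1/10) · 48620 = 4862.
σ^{2k} = (σ²)^k = (26/14)^9 = 10604499373/40353607.

Therefore m_{18} = σ^{18} · C_9 = (10604499373/40353607) · 4862 = 51559075951526/40353607.


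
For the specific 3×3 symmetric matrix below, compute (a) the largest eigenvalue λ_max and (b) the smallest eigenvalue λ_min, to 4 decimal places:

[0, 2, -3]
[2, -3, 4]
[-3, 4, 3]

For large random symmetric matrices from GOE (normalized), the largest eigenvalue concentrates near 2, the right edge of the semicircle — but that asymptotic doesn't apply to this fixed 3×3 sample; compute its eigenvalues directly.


Since M is real symmetric, all three eigenvalues are real; they are the roots of det(λI − M) = λ³ − (tr M) λ² + s λ − det M, where s is the sum of the principal 2×2 minors.
tr M = 0 + (-3) + 3 = 0.
s = (0·(-3) − 2²) + (0·3 − (-3)²) + ((-3)·3 − 4²) = -4 + (-9) + (-25) = -38.
det M (expand along row 1) = 0·(-25) − 2·18 + (-3)·(-1) = -33.
Characteristic polynomial: λ³ − 38λ + 33 = 0.
Substitute λ = y + (tr M)/3 = y + 0.000000 to remove the quadratic term: y³ + p·y + q = 0 with p = s − (tr M)²/3 = -38.000000 and q = −2(tr M)³/27 + (tr M)·s/3 − det M = 33.000000.
Three real roots ⇒ use the trigonometric (Viète) form: r = 2√(−p/3) = 7.118052, φ = arccos(3q/(p·r)) = arccos(-0.366008) = 1.945512 rad.
y_k = r·cos(φ/3 − 2πk/3) for k = 0, 1, 2 gives y = 5.673004, 0.886772, -6.559776.
λ_k = y_k + 0.000000 gives λ = 5.6730, 0.8868, -6.5598 (check: the sum is 0.0000 = tr M).

Hence λ_max = 5.6730 and λ_min = -6.5598.


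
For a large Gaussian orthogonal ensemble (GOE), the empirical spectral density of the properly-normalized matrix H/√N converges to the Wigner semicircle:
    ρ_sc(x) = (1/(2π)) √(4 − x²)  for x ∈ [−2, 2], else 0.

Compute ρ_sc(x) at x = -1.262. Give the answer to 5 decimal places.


ρ_sc(x) = (1/(2π)) √(4 − x²). With x = -1.262:
  4 − x² = 4 − (-1.262)² = 4 − 1.592644 = 2.407356.
  √(4 − x²) = 1.551566.
  1/(2π) = 0.159155.
  ρ_sc(-1.262) = 0.159155 · 1.551566 = 0.246939.

Rounded to 5 decimal places: ρ_sc(-1.262) ≈ 0.24694.


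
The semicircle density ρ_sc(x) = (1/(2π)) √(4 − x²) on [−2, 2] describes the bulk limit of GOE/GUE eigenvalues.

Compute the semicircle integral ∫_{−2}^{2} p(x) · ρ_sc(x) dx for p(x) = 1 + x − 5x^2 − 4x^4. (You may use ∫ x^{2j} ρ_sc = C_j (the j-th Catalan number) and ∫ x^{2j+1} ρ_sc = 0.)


Write p(x) = Σ a_i x^i, split into monomials and integrate each against ρ_sc separately.
Using ∫ x^{2j} ρ_sc = C_j = (1/(j+1)) C(2j, j) (Catalan numbers) and ∫ x^{2j+1} ρ_sc = 0 (odd monomials vanish by symmetry):
  i = 0 (even): a_0 · C_{0} = 1 · 1 = 1
  i = 1 (odd): ∫ x^1 ρ_sc = 0 (vanishes)
  i = 2 (even): a_2 · C_{1} = -5 · 1 = -5
  i = 4 (even): a_4 · C_{2} = -4 · 2 = -8

Summing the contributions: ∫_{−2}^{2} p(x) ρ_sc(x) dx = 1 + (-5) + (-8) = -12.


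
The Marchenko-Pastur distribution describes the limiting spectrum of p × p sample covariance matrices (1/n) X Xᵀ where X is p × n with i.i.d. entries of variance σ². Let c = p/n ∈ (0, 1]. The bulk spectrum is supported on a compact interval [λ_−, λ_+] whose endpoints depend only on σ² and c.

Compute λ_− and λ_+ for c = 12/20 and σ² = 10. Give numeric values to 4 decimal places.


c = 12/20 = 0.600000; √c = 0.774597.
λ_− = σ² (1 − √c)² = 10 · (1 − 0.774597)² = 10 · (0.225403)² = 0.508067.
λ_+ = σ² (1 + √c)² = 10 · (1 + 0.774597)² = 10 · (1.774597)² = 31.491933.

Rounded to 4 decimal places: λ_− ≈ 0.5081, λ_+ ≈ 31.4919.


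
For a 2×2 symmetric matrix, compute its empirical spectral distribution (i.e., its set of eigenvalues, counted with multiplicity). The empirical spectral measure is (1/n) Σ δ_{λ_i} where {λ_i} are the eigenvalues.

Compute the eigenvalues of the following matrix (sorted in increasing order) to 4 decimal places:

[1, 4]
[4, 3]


Since M is real symmetric, both eigenvalues are real; they are the roots of det(λI − M) = λ² − (tr M) λ + det M.
tr M = 1 + 3 = 4.
det M = 1·3 − 4² = 3 − 16 = -13.
Characteristic polynomial: λ² − 4λ − 13 = 0.
Discriminant Δ = (tr M)² − 4·det M = 16 − (-52) = 68; √Δ = 8.246211.
λ = (tr M ± √Δ)/2 = (4 ± 8.246211)/2, giving (tr M − √Δ)/2 = -2.1231 and (tr M + √Δ)/2 = 6.1231.

Eigenvalues sorted in increasing order: [-2.1231, 6.1231].


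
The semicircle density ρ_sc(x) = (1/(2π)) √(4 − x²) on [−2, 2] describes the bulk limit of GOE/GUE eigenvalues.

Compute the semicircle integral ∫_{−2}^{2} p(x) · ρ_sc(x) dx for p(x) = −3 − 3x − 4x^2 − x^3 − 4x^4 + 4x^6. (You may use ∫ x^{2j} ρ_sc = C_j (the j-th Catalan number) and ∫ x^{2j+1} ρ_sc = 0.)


Write p(x) = Σ a_i x^i, split into monomials and integrate each against ρ_sc separately.
Using ∫ x^{2j} ρ_sc = C_j = (1/(j+1)) C(2j, j) (Catalan numbers) and ∫ x^{2j+1} ρ_sc = 0 (odd monomials vanish by symmetry):
  i = 0 (even): a_0 · C_{0} = -3 · 1 = -3
  i = 1 (odd): ∫ x^1 ρ_sc = 0 (vanishes)
  i = 2 (even): a_2 · C_{1} = -4 · 1 = -4
  i = 3 (odd): ∫ x^3 ρ_sc = 0 (vanishes)
  i = 4 (even): a_4 · C_{2} = -4 · 2 = -8
  i = 6 (even): a_6 · C_{3} = 4 · 5 = 20

Summing the contributions: ∫_{−2}^{2} p(x) ρ_sc(x) dx = (-3) + (-4) + (-8) + 20 = 5.


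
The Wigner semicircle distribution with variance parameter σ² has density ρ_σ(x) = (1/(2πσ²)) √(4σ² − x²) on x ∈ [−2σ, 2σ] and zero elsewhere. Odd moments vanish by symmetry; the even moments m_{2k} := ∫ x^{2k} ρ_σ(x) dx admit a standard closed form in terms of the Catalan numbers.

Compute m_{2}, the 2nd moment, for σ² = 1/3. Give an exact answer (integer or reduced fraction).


By the scaled semicircle moment identity, m_{2k} = σ^{2k} · C_k with k = 1.
C_1 = (1/(k+1)) · C(2k, k) = (1/2) · C(2, 1) = (1/2) · 2 = 1.
σ^{2k} = (σ²)^k = (1/3)^1 = 1/3.

Therefore m_{2} = σ^{2} · C_1 = (1/3) · 1 = 1/3.


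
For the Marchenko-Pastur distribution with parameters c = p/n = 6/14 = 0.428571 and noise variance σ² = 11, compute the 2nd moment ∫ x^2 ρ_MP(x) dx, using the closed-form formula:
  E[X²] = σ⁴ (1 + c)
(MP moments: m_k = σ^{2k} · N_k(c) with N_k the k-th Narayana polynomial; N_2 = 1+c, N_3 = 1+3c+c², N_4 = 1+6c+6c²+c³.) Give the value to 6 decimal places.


E[X²] = σ⁴ (1 + c) (second MP moment). With σ² = 11 (so σ⁴ = 121) and c = 6/14 = 0.428571: E[X²] = 121 · (1 + 0.428571) = 121 · 1.428571.

So E[X^2] = 172.857143.


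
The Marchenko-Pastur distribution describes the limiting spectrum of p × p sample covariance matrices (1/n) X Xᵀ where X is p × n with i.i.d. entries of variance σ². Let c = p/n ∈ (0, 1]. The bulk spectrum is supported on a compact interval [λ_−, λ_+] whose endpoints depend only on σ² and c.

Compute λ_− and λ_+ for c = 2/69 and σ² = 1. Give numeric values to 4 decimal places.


c = 2/69 = 0.028986; √c = 0.170251.
λ_− = σ² (1 − √c)² = 1 · (1 − 0.170251)² = 1 · (0.829749)² = 0.688483.
λ_+ = σ² (1 + √c)² = 1 · (1 + 0.170251)² = 1 · (1.170251)² = 1.369488.

Rounded to 4 decimal places: λ_− ≈ 0.6885, λ_+ ≈ 1.3695.


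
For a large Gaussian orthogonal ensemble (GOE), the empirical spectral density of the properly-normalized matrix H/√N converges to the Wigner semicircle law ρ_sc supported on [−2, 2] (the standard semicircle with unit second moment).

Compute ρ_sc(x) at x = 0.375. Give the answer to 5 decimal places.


ρ_sc(x) = (1/(2π)) √(4 − x²). With x = 0.375:
  4 − x² = 4 − (0.375)² = 4 − 0.140625 = 3.859375.
  √(4 − x²) = 1.964529.
  1/(2π) = 0.159155.
  ρ_sc(0.375) = 0.159155 · 1.964529 = 0.312665.

Rounded to 5 decimal places: ρ_sc(0.375) ≈ 0.31266.


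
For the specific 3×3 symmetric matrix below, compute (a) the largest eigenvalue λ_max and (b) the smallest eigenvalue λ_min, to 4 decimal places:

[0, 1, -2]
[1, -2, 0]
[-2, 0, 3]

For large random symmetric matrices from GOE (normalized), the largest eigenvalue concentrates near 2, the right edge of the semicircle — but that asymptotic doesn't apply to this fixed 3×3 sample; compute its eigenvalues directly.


Since M is real symmetric, all three eigenvalues are real; they are the roots of det(λI − M) = λ³ − (tr M) λ² + s λ − det M, where s is the sum of the principal 2×2 minors.
tr M = 0 + (-2) + 3 = 1.
s = (0·(-2) − 1²) + (0·3 − (-2)²) + ((-2)·3 − 0²) = -1 + (-4) + (-6) = -11.
det M (expand along row 1) = 0·(-6) − 1·3 + (-2)·(-4) = 5.
Characteristic polynomial: λ³ − λ² − 11λ − 5 = 0.
Substitute λ = y + (tr M)/3 = y + 0.333333 to remove the quadratic term: y³ + p·y + q = 0 with p = s − (tr M)²/3 = -11.333333 and q = −2(tr M)³/27 + (tr M)·s/3 − det M = -8.740741.
Three real roots ⇒ use the trigonometric (Viète) form: r = 2√(−p/3) = 3.887301, φ = arccos(3q/(p·r)) = arccos(0.595201) = 0.933281 rad.
y_k = r·cos(φ/3 − 2πk/3) for k = 0, 1, 2 gives y = 3.700709, -0.819869, -2.880840.
λ_k = y_k + 0.333333 gives λ = 4.0340, -0.4865, -2.5475 (check: the sum is 1.0000 = tr M).

Hence λ_max = 4.0340 and λ_min = -2.5475.


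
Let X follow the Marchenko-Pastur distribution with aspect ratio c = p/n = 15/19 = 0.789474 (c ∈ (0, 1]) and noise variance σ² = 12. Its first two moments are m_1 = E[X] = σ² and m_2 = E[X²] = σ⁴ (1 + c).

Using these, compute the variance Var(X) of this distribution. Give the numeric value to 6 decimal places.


m_1 = E[X] = σ² = 12, so m_1² = 144.
m_2 = E[X²] = σ⁴ (1 + c) = 144 · (1 + 0.789474) = 144 · 1.789474 = 257.684211.
(Note m_2 − m_1² simplifies to c · σ⁴ = 0.789474 · 144.)

Var(X) = m_2 − m_1² = 257.684211 − 144 = 113.684211.


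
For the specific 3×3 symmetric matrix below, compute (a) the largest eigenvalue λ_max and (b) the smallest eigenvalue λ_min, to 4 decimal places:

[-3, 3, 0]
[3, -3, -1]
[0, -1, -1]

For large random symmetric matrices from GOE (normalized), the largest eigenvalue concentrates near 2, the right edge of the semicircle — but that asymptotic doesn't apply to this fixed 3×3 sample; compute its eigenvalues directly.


Since M is real symmetric, all three eigenvalues are real; they are the roots of det(λI − M) = λ³ − (tr M) λ² + s λ − det M, where s is the sum of the principal 2×2 minors.
tr M = -3 + (-3) + (-1) = -7.
s = ((-3)·(-3) − 3²) + ((-3)·(-1) − 0²) + ((-3)·(-1) − (-1)²) = 0 + 3 + 2 = 5.
det M (expand along row 1) = (-3)·2 − 3·(-3) + 0·(-3) = 3.
Characteristic polynomial: λ³ + 7λ² + 5λ − 3 = 0.
Substitute λ = y + (tr M)/3 = y − 2.333333 to remove the quadratic term: y³ + p·y + q = 0 with p = s − (tr M)²/3 = -11.333333 and q = −2(tr M)³/27 + (tr M)·s/3 − det M = 10.740741.
Three real roots ⇒ use the trigonometric (Viète) form: r = 2√(−p/3) = 3.887301, φ = arccos(3q/(p·r)) = arccos(-0.731391) = 2.391156 rad.
y_k = r·cos(φ/3 − 2πk/3) for k = 0, 1, 2 gives y = 2.716518, 1.049796, -3.766314.
λ_k = y_k − 2.333333 gives λ = 0.3832, -1.2835, -6.0996 (check: the sum is -7.0000 = tr M).

Hence λ_max = 0.3832 and λ_min = -6.0996.


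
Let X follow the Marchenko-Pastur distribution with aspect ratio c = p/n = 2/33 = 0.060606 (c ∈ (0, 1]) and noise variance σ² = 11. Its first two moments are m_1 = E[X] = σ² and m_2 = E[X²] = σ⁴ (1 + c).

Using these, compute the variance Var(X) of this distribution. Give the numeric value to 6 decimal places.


m_1 = E[X] = σ² = 11, so m_1² = 121.
m_2 = E[X²] = σ⁴ (1 + c) = 121 · (1 + 0.060606) = 121 · 1.060606 = 128.333333.
(Note m_2 − m_1² simplifies to c · σ⁴ = 0.060606 · 121.)

Var(X) = m_2 − m_1² = 128.333333 − 121 = 7.333333.


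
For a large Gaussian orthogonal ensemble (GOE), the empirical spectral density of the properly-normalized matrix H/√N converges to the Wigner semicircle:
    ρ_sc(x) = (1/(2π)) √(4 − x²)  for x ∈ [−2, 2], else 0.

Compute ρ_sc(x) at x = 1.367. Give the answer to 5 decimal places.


ρ_sc(x) = (1/(2π)) √(4 − x²). With x = 1.367:
  4 − x² = 4 − (1.367)² = 4 − 1.868689 = 2.131311.
  √(4 − x²) = 1.459901.
  1/(2π) = 0.159155.
  ρ_sc(1.367) = 0.159155 · 1.459901 = 0.232350.

Rounded to 5 decimal places: ρ_sc(1.367) ≈ 0.23235.


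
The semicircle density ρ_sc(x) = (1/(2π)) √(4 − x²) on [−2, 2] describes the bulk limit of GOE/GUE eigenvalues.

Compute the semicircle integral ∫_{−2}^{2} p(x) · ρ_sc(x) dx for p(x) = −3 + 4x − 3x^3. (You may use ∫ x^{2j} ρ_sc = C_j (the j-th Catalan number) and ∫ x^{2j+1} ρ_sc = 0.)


Write p(x) = Σ a_i x^i, split into monomials and integrate each against ρ_sc separately.
Using ∫ x^{2j} ρ_sc = C_j = (1/(j+1)) C(2j, j) (Catalan numbers) and ∫ x^{2j+1} ρ_sc = 0 (odd monomials vanish by symmetry):
  i = 0 (even): a_0 · C_{0} = -3 · 1 = -3
  i = 1 (odd): ∫ x^1 ρ_sc = 0 (vanishes)
  i = 3 (odd): ∫ x^3 ρ_sc = 0 (vanishes)

Summing the contributions: ∫_{−2}^{2} p(x) ρ_sc(x) dx = -3.


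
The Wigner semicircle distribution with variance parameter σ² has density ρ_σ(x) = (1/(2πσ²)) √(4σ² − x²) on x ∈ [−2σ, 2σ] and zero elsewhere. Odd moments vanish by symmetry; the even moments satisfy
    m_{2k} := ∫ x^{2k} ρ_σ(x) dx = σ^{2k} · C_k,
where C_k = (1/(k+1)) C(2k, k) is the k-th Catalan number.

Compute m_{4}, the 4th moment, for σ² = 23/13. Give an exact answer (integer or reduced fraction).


By the scaled semicircle moment identity, m_{2k} = σ^{2k} · C_k with k = 2.
C_2 = (1/(k+1)) · C(2k, k) = (1/3) · C(4, 2) = (1/3) · 6 = 2.
σ^{2k} = (σ²)^k = (23/13)^2 = 529/169.

Therefore m_{4} = σ^{4} · C_2 = (529/169) · 2 = 1058/169.


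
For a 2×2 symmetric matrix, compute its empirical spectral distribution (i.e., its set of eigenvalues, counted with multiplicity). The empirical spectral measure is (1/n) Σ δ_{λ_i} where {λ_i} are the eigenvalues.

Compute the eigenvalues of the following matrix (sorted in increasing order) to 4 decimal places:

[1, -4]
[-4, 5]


Since M is real symmetric, both eigenvalues are real; they are the roots of det(λI − M) = λ² − (tr M) λ + det M.
tr M = 1 + 5 = 6.
det M = 1·5 − (-4)² = 5 − 16 = -11.
Characteristic polynomial: λ² − 6λ − 11 = 0.
Discriminant Δ = (tr M)² − 4·det M = 36 − (-44) = 80; √Δ = 8.944272.
λ = (tr M ± √Δ)/2 = (6 ± 8.944272)/2, giving (tr M − √Δ)/2 = -1.4721 and (tr M + √Δ)/2 = 7.4721.

Eigenvalues sorted in increasing order: [-1.4721, 7.4721].


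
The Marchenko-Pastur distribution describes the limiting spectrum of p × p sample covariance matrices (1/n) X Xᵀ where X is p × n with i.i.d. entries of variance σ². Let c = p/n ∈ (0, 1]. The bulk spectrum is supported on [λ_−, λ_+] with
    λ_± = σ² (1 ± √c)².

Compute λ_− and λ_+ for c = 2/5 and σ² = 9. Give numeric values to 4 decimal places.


c = 2/5 = 0.400000; √c = 0.632456.
λ_− = σ² (1 − √c)² = 9 · (1 − 0.632456)² = 9 · (0.367544)² = 1.215800.
λ_+ = σ² (1 + √c)² = 9 · (1 + 0.632456)² = 9 · (1.632456)² = 23.984200.

Rounded to 4 decimal places: λ_− ≈ 1.2158, λ_+ ≈ 23.9842.


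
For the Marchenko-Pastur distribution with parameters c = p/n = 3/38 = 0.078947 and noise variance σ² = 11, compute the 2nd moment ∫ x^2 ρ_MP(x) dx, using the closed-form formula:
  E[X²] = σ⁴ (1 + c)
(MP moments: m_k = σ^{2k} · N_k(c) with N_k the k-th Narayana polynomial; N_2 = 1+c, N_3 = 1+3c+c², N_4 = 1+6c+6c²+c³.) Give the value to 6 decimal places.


E[X²] = σ⁴ (1 + c) (second MP moment). With σ² = 11 (so σ⁴ = 121) and c = 3/38 = 0.078947: E[X²] = 121 · (1 + 0.078947) = 121 · 1.078947.

So E[X^2] = 130.552632.


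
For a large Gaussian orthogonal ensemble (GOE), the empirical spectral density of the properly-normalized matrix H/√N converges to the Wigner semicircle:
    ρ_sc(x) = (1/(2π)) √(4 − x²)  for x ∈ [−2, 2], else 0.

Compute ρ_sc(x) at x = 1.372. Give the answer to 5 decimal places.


ρ_sc(x) = (1/(2π)) √(4 − x²). With x = 1.372:
  4 − x² = 4 − (1.372)² = 4 − 1.882384 = 2.117616.
  √(4 − x²) = 1.455203.
  1/(2π) = 0.159155.
  ρ_sc(1.372) = 0.159155 · 1.455203 = 0.231603.

Rounded to 5 decimal places: ρ_sc(1.372) ≈ 0.23160.


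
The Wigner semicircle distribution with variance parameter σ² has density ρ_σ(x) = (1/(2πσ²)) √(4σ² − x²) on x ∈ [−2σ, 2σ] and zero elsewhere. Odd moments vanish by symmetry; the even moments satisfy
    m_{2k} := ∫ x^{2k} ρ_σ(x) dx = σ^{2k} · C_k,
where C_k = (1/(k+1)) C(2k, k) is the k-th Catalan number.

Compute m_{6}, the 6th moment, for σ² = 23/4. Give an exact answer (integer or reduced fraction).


By the scaled semicircle moment identity, m_{2k} = σ^{2k} · C_k with k = 3.
C_3 = (1/(k+1)) · C(2k, k) = (1/4) · C(6, 3) = (1/4) · 20 = 5.
σ^{2k} = (σ²)^k = (23/4)^3 = 12167/64.

Therefore m_{6} = σ^{6} · C_3 = (12167/64) · 5 = 60835/64.


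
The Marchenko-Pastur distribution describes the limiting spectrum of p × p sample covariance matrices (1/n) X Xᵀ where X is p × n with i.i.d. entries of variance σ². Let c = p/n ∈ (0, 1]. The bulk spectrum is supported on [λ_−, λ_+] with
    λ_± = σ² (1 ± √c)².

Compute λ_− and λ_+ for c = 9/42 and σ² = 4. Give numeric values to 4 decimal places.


c = 9/42 = 0.214286; √c = 0.462910.
λ_− = σ² (1 − √c)² = 4 · (1 − 0.462910)² = 4 · (0.537090)² = 1.153862.
λ_+ = σ² (1 + √c)² = 4 · (1 + 0.462910)² = 4 · (1.462910)² = 8.560423.

Rounded to 4 decimal places: λ_− ≈ 1.1539, λ_+ ≈ 8.5604.


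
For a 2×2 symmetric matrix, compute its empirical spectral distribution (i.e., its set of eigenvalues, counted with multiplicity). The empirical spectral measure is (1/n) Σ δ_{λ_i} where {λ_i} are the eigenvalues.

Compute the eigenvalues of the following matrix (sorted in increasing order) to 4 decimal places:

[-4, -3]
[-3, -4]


Since M is real symmetric, both eigenvalues are real; they are the roots of det(λI − M) = λ² − (tr M) λ + det M.
tr M = -4 + (-4) = -8.
det M = (-4)·(-4) − (-3)² = 16 − 9 = 7.
Characteristic polynomial: λ² + 8λ + 7 = 0.
Discriminant Δ = (tr M)² − 4·det M = 64 − 28 = 36; √Δ = 6.000000.
λ = (tr M ± √Δ)/2 = (-8 ± 6.000000)/2, giving (tr M − √Δ)/2 = -7.0000 and (tr M + √Δ)/2 = -1.0000.

Eigenvalues sorted in increasing order: [-7.0000, -1.0000].


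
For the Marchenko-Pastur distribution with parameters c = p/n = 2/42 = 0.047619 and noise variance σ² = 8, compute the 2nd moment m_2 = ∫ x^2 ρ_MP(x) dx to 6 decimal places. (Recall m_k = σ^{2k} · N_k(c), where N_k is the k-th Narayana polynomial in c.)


E[X²] = σ⁴ (1 + c) (second MP moment). With σ² = 8 (so σ⁴ = 64) and c = 2/42 = 0.047619: E[X²] = 64 · (1 + 0.047619) = 64 · 1.047619.

So E[X^2] = 67.047619.


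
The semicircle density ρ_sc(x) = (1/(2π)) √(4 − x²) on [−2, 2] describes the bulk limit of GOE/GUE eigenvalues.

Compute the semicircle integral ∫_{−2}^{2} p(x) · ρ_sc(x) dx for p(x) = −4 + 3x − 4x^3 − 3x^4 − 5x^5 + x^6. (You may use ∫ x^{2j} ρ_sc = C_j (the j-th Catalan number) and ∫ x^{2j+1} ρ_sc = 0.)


Write p(x) = Σ a_i x^i, split into monomials and integrate each against ρ_sc separately.
Using ∫ x^{2j} ρ_sc = C_j = (1/(j+1)) C(2j, j) (Catalan numbers) and ∫ x^{2j+1} ρ_sc = 0 (odd monomials vanish by symmetry):
  i = 0 (even): a_0 · C_{0} = -4 · 1 = -4
  i = 1 (odd): ∫ x^1 ρ_sc = 0 (vanishes)
  i = 3 (odd): ∫ x^3 ρ_sc = 0 (vanishes)
  i = 4 (even): a_4 · C_{2} = -3 · 2 = -6
  i = 5 (odd): ∫ x^5 ρ_sc = 0 (vanishes)
  i = 6 (even): a_6 · C_{3} = 1 · 5 = 5

Summing the contributions: ∫_{−2}^{2} p(x) ρ_sc(x) dx = (-4) + (-6) + 5 = -5.


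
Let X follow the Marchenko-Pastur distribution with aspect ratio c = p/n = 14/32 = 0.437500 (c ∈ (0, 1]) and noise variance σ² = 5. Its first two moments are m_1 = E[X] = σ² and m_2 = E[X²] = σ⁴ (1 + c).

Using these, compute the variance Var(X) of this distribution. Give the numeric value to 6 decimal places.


m_1 = E[X] = σ² = 5, so m_1² = 25.
m_2 = E[X²] = σ⁴ (1 + c) = 25 · (1 + 0.437500) = 25 · 1.437500 = 35.937500.
(Note m_2 − m_1² simplifies to c · σ⁴ = 0.437500 · 25.)

Var(X) = m_2 − m_1² = 35.937500 − 25 = 10.937500.


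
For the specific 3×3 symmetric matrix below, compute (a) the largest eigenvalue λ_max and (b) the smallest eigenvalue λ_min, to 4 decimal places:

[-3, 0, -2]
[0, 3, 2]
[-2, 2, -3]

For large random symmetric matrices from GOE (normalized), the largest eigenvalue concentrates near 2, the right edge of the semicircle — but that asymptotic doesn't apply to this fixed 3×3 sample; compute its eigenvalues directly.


Since M is real symmetric, all three eigenvalues are real; they are the roots of det(λI − M) = λ³ − (tr M) λ² + s λ − det M, where s is the sum of the principal 2×2 minors.
tr M = -3 + 3 + (-3) = -3.
s = ((-3)·3 − 0²) + ((-3)·(-3) − (-2)²) + (3·(-3) − 2²) = -9 + 5 + (-13) = -17.
det M (expand along row 1) = (-3)·(-13) − 0·4 + (-2)·6 = 27.
Characteristic polynomial: λ³ + 3λ² − 17λ − 27 = 0.
Substitute λ = y + (tr M)/3 = y − 1.000000 to remove the quadratic term: y³ + p·y + q = 0 with p = s − (tr M)²/3 = -20.000000 and q = −2(tr M)³/27 + (tr M)·s/3 − det M = -8.000000.
Three real roots ⇒ use the trigonometric (Viète) form: r = 2√(−p/3) = 5.163978, φ = arccos(3q/(p·r)) = arccos(0.232379) = 1.336273 rad.
y_k = r·cos(φ/3 − 2πk/3) for k = 0, 1, 2 gives y = 4.660117, -0.403279, -4.256838.
λ_k = y_k − 1.000000 gives λ = 3.6601, -1.4033, -5.2568 (check: the sum is -3.0000 = tr M).

Hence λ_max = 3.6601 and λ_min = -5.2568.


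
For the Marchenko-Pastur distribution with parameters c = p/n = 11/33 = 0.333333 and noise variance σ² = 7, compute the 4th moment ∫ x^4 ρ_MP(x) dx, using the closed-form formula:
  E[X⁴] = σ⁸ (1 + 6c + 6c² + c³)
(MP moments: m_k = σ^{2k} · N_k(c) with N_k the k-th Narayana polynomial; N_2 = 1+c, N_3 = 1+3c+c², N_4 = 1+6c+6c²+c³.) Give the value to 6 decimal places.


E[X⁴] = σ⁸ (1 + 6c + 6c² + c³) (fourth MP moment). With σ² = 7 (so σ⁸ = 2401) and c = 11/33 = 0.333333: E[X⁴] = 2401 · (1 + 6·0.333333 + 6·(0.333333)² + (0.333333)³) = 2401 · 3.703704.

So E[X^4] = 8892.592593.


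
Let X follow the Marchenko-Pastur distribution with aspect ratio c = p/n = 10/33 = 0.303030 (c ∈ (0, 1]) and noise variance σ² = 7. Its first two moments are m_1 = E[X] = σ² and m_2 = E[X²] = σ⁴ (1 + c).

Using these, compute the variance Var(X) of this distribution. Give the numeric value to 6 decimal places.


m_1 = E[X] = σ² = 7, so m_1² = 49.
m_2 = E[X²] = σ⁴ (1 + c) = 49 · (1 + 0.303030) = 49 · 1.303030 = 63.848485.
(Note m_2 − m_1² simplifies to c · σ⁴ = 0.303030 · 49.)

Var(X) = m_2 − m_1² = 63.848485 − 49 = 14.848485.


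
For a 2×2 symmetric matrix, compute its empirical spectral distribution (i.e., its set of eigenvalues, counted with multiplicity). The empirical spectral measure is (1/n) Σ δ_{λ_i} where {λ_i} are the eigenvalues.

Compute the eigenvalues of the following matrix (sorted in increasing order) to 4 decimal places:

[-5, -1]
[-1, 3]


Since M is real symmetric, both eigenvalues are real; they are the roots of det(λI − M) = λ² − (tr M) λ + det M.
tr M = -5 + 3 = -2.
det M = (-5)·3 − (-1)² = -15 − 1 = -16.
Characteristic polynomial: λ² + 2λ − 16 = 0.
Discriminant Δ = (tr M)² − 4·det M = 4 − (-64) = 68; √Δ = 8.246211.
λ = (tr M ± √Δ)/2 = (-2 ± 8.246211)/2, giving (tr M − √Δ)/2 = -5.1231 and (tr M + √Δ)/2 = 3.1231.

Eigenvalues sorted in increasing order: [-5.1231, 3.1231].


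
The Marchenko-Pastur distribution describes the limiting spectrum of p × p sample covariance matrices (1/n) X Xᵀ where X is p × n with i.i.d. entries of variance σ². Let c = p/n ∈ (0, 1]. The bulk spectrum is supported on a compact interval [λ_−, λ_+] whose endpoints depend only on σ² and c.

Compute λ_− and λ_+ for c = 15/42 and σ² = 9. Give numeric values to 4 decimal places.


c = 15/42 = 0.357143; √c = 0.597614.
λ_− = σ² (1 − √c)² = 9 · (1 − 0.597614)² = 9 · (0.402386)² = 1.457228.
λ_+ = σ² (1 + √c)² = 9 · (1 + 0.597614)² = 9 · (1.597614)² = 22.971343.

Rounded to 4 decimal places: λ_− ≈ 1.4572, λ_+ ≈ 22.9713.


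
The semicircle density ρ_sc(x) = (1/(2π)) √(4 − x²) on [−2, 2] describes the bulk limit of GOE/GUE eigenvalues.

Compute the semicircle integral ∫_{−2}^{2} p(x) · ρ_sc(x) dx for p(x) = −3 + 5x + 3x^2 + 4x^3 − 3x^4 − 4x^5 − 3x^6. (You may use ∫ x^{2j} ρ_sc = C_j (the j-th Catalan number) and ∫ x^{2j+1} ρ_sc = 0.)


Write p(x) = Σ a_i x^i, split into monomials and integrate each against ρ_sc separately.
Using ∫ x^{2j} ρ_sc = C_j = (1/(j+1)) C(2j, j) (Catalan numbers) and ∫ x^{2j+1} ρ_sc = 0 (odd monomials vanish by symmetry):
  i = 0 (even): a_0 · C_{0} = -3 · 1 = -3
  i = 1 (odd): ∫ x^1 ρ_sc = 0 (vanishes)
  i = 2 (even): a_2 · C_{1} = 3 · 1 = 3
  i = 3 (odd): ∫ x^3 ρ_sc = 0 (vanishes)
  i = 4 (even): a_4 · C_{2} = -3 · 2 = -6
  i = 5 (odd): ∫ x^5 ρ_sc = 0 (vanishes)
  i = 6 (even): a_6 · C_{3} = -3 · 5 = -15

Summing the contributions: ∫_{−2}^{2} p(x) ρ_sc(x) dx = (-3) + 3 + (-6) + (-15) = -21.


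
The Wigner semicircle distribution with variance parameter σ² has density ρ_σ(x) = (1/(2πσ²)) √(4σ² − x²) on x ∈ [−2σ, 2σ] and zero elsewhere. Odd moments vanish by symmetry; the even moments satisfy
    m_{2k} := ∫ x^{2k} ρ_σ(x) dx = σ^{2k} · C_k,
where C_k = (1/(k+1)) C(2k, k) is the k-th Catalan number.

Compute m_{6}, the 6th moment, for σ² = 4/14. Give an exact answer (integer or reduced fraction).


By the scaled semicircle moment identity, m_{2k} = σ^{2k} · C_k with k = 3.
C_3 = (1/(k+1)) · C(2k, k) = (1/4) · C(6, 3) = (1/4) · 20 = 5.
σ^{2k} = (σ²)^k = (4/14)^3 = 8/343.

Therefore m_{6} = σ^{6} · C_3 = (8/343) · 5 = 40/343.
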